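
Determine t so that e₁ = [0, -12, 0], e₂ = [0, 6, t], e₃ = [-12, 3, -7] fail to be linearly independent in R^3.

t = 0

The set is linearly dependent precisely when det[e₁; e₂; e₃] = 0.
The determinant works out to 144*t.
Solving 144*t = 0 yields t = 0.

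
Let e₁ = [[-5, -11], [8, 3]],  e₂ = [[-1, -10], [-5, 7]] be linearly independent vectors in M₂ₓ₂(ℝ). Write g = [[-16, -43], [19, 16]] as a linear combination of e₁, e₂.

Identify each element with its coordinate vector in ℝ⁴ via {E₁₁, E₁₂, E₂₁, E₂₂}.
Solve the system with e₁, e₂ as columns and g as the right-hand side.
Back-substitution yields (α₁, α₂) = (3, 1).

g = 3e₁ + e₂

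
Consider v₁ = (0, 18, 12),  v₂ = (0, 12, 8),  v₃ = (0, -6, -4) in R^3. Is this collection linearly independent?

The matrix [v₁|v₂|v₃] has determinant 0.
A zero determinant means the columns are linearly dependent.

linearly dependent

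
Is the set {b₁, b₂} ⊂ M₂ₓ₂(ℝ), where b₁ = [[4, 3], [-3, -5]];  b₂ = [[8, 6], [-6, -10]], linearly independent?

Take coordinates with respect to the standard basis {E₁₁, E₁₂, E₂₁, E₂₂}.
Place the vectors as rows of a 2×4 matrix and reduce to echelon form.
The reduction yields 1 nonzero row, so the rank is 1.
Since rank 1 < 2, the set is linearly dependent.
Indeed 2b₁ - b₂ = 0.

linearly dependent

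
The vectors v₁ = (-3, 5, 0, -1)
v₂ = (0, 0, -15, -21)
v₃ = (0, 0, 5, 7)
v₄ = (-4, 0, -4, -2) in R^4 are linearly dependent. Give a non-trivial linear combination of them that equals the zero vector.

Solve the homogeneous system with v₁, v₂, v₃, v₄ as columns by row-reducing the coefficient matrix.
One solution (up to scaling) is (0, 1, 3, 0).

v₂ + 3v₃ = 0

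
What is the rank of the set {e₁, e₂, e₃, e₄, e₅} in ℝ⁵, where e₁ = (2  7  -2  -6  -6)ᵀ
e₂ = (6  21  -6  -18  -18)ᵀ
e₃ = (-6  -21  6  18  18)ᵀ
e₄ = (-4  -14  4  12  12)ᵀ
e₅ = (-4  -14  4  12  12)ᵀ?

rank 1

Row-reduce the 5×5 matrix with these as rows.
There is 1 pivot column, so rank = 1.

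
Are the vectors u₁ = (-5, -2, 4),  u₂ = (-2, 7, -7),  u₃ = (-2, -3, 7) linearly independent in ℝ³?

Row-reduce the matrix whose columns are u₁, u₂, u₃.
The reduction yields 3 nonzero rows, so the rank is 3.
Since rank = 3 (the number of vectors), the set is linearly independent.

linearly independent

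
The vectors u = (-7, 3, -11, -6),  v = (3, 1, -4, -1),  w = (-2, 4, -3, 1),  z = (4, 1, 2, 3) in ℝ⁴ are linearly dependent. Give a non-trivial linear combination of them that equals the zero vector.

u - v - w + 2z = 0

Solve the homogeneous system with u, v, w, z as columns by row-reducing the coefficient matrix.
The free variable yields coefficients (1, -1, -1, 2) (any nonzero multiple also works).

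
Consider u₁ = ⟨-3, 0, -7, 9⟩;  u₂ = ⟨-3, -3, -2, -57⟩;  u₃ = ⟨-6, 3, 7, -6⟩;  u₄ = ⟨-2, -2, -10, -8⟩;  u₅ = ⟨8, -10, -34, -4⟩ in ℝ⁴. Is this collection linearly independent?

linearly dependent

There are 5 vectors in a 4-dimensional space, so they cannot be linearly independent.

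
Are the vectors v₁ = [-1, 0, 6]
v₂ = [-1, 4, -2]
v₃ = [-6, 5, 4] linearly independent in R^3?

linearly independent

The matrix [v₁|v₂|v₃] has determinant 88.
A nonzero determinant means the columns are linearly independent.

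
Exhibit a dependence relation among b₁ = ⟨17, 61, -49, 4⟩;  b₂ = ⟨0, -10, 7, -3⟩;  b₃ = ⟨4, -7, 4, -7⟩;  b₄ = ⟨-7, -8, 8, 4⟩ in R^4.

b₁ + 3b₂ + b₃ + 3b₄ = 0

Solve the homogeneous system with b₁, b₂, b₃, b₄ as columns by row-reducing the coefficient matrix.
The free variable yields coefficients (1, 3, 1, 3) (any nonzero multiple also works).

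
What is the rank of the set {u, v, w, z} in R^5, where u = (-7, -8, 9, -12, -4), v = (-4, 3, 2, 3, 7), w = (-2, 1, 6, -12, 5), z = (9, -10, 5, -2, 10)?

4

Apply Gaussian elimination to the matrix whose rows are u, v, w, z.
Reduction leaves 4 leading entries, giving rank 4.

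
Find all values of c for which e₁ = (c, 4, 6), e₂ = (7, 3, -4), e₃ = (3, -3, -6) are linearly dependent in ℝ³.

The vectors are dependent exactly when the determinant of the matrix with rows e₁, e₂, e₃ vanishes.
The determinant works out to -30*c - 60.
This vanishes exactly when c = -2.

c = -2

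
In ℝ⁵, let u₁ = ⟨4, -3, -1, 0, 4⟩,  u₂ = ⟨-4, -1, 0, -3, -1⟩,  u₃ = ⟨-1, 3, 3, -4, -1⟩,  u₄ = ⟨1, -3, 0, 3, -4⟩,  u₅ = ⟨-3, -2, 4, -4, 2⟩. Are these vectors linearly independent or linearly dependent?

Form the 5×5 matrix with these as columns; its determinant is -2302.
A nonzero determinant means the columns are linearly independent.

linearly independent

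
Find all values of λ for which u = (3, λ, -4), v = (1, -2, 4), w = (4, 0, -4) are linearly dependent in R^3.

λ = 2/5

Place the vectors as rows of a 3×3 matrix; dependence ⇔ determinant zero.
Expanding, det = 20*λ - 8.
Solving 20*λ - 8 = 0 yields λ = 2/5.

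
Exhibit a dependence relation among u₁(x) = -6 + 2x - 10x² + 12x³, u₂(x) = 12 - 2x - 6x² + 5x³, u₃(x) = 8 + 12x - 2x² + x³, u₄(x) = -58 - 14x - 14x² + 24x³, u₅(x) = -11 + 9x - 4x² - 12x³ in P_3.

3u₁ - 2u₂ - 2u₃ - u₄ = 0

Pass to coordinate vectors relative to the basis {1, x, …, x³}.
Write the vectors as columns of a matrix and find a nonzero vector in its null space.
A generator of the null space is (3, -2, -2, -1, 0).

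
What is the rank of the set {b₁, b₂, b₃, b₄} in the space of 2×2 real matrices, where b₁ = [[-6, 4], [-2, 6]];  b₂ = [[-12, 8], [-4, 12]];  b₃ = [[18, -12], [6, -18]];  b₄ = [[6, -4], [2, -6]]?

1

Use coordinates relative to {E₁₁, E₁₂, E₂₁, E₂₂}.
Put the 4×4 matrix [b₁|b₂|b₃|b₄] into echelon form.
There is 1 pivot column, so rank = 1.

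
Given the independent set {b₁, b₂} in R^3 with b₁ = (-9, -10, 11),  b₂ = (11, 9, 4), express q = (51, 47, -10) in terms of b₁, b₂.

q = -2b₁ + 3b₂

Set up the augmented matrix [b₁ | b₂ | q] and row-reduce.
Row-reducing the augmented matrix gives the unique coefficients (a₁, a₂) = (-2, 3).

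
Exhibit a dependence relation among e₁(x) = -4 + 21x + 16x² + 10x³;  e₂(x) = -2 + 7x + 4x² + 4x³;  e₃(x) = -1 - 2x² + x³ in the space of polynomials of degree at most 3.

Take coordinates with respect to {1, x, …, x³}.
Row-reduce the matrix with e₁, e₂, e₃ as columns; the null space gives the coefficients.
The free variable yields coefficients (1, -3, 2) (any nonzero multiple also works).

e₁ - 3e₂ + 2e₃ = 0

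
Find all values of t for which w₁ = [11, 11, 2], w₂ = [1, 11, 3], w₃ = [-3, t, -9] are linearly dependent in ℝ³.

Dependence holds iff the 3×3 matrix [w₁ w₂ w₃] is singular.
Expanding, det = -31*t - 1023.
Setting this to zero gives t = -33.

t = -33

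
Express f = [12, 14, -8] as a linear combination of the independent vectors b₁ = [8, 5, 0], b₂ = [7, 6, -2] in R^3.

Set up the augmented matrix [b₁ | b₂ | f] and row-reduce.
Row-reducing the augmented matrix gives the unique coefficients (α₁, α₂) = (-2, 4).

f = -2b₁ + 4b₂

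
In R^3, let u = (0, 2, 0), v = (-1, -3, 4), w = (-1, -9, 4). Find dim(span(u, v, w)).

2

Form the matrix with u, v, w as columns and reduce.
Reduction leaves 2 leading entries, giving rank 2.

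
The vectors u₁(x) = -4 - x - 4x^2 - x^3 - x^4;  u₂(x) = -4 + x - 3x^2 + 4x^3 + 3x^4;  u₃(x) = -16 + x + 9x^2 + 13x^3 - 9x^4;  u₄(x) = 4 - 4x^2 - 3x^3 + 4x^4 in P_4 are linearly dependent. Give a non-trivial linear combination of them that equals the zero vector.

u₂ - u₃ - 3u₄ = 0

Write each element as a vector in ℝ⁵ using {1, x, …, x^4}.
Write the vectors as columns of a matrix and find a nonzero vector in its null space.
One solution (up to scaling) is (0, 1, -1, -3).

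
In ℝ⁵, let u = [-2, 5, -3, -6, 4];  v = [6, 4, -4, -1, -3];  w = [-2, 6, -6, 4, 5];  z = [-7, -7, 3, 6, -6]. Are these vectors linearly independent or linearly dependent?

linearly independent

Row-reduce the matrix whose columns are u, v, w, z.
The reduction yields 4 nonzero rows, so the rank is 4.
Since rank = 4 (the number of vectors), the set is linearly independent.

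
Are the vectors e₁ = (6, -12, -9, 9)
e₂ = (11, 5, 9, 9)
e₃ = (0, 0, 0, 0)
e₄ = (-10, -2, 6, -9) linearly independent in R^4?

One of the vectors is the zero vector, so the set is linearly dependent.

linearly dependent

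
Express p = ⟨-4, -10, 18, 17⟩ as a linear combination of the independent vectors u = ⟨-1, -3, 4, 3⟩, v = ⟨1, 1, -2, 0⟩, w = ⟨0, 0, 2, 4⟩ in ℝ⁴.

p = 3u - v + 2w

Solve the system with u, v, w as columns and p as the right-hand side.
The system has the unique solution (c₁, c₂, c₃) = (3, -1, 2).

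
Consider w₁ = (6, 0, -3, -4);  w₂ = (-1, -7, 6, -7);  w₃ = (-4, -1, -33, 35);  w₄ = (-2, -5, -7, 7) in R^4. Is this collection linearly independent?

linearly dependent

Place the vectors as rows of a 4×4 matrix and reduce to echelon form.
The reduction yields 3 nonzero rows, so the rank is 3.
Since rank 3 < 4, the set is linearly dependent.
Indeed 2w₂ + w₃ - 3w₄ = 0.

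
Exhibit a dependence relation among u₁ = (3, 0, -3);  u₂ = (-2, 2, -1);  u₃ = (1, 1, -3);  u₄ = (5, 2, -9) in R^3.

Set up α₁u₁ + … + α₄u₄ = 0 and solve the homogeneous system.
The free variable yields coefficients (1, 0, 2, -1) (any nonzero multiple also works).

u₁ + 2u₃ - u₄ = 0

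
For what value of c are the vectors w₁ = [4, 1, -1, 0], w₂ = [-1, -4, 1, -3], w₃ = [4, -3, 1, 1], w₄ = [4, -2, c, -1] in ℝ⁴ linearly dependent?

The set is linearly dependent precisely when det[w₁; w₂; w₃; w₄] = 0.
Expanding, det = 63*c.
Setting this to zero gives c = 0.

c = 0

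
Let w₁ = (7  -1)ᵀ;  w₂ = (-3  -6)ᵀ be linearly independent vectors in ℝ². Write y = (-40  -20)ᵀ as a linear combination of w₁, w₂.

y = -4w₁ + 4w₂

Since w₁, w₂ are independent, the coefficients expressing y are uniquely determined by a linear system.
The system has the unique solution (a₁, a₂) = (-4, 4).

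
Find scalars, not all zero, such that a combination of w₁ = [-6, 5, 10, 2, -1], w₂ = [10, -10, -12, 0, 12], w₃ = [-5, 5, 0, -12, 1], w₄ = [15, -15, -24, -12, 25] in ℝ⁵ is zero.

Row-reduce the matrix with w₁, w₂, w₃, w₄ as columns; the null space gives the coefficients.
A generator of the null space is (0, 2, 1, -1).

2w₂ + w₃ - w₄ = 0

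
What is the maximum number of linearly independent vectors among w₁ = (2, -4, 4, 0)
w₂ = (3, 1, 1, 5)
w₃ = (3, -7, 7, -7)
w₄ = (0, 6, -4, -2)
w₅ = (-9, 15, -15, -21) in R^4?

Apply Gaussian elimination to the matrix whose rows are w₁, w₂, w₃, w₄, w₅.
There are 3 pivot columns, so rank = 3.
(With 5 elements in a 4-dimensional space the rank is at most 4.)

3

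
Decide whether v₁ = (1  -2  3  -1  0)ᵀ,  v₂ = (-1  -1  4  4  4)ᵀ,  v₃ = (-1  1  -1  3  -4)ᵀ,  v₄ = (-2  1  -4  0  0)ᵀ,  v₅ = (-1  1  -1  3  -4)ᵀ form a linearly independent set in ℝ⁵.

Two of the vectors are equal, giving an immediate dependence.

linearly dependent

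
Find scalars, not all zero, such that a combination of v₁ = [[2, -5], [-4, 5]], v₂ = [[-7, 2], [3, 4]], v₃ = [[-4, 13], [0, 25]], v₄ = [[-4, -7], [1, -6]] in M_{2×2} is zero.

Write each element as a vector in ℝ⁴ using {E₁₁, E₁₂, E₂₁, E₂₂}.
Set up α₁v₁ + … + α₄v₄ = 0 and solve the homogeneous system.
One solution (up to scaling) is (1, 2, -1, -2).

v₁ + 2v₂ - v₃ - 2v₄ = 0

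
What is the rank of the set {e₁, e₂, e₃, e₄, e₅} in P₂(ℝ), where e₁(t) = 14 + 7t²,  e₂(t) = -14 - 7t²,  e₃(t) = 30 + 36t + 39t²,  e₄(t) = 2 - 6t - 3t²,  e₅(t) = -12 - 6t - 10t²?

Pass to coordinate vectors with respect to the basis {1, t, t²}.
Put the 3×5 matrix [e₁|e₂|e₃|e₄|e₅] into echelon form.
There are 2 pivot columns, so rank = 2.
(With 5 elements in a 3-dimensional space the rank is at most 3.)

2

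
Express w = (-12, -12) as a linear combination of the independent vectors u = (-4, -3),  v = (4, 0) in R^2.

Set up the augmented matrix [u | v | w] and row-reduce.
Row-reducing the augmented matrix gives the unique coefficients (c₁, c₂) = (4, 1).

w = 4u + v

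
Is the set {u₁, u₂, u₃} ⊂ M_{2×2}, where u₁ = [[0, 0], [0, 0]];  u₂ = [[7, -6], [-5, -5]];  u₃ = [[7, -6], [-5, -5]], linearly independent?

Write each element as a coordinate vector in ℝ⁴ using {E₁₁, E₁₂, E₂₁, E₂₂}.
One of the vectors is the zero vector, so the set is linearly dependent.

linearly dependent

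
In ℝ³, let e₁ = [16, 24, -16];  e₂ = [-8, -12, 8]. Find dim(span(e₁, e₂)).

Form the matrix with e₁, e₂ as columns and reduce.
Reduction leaves 1 leading entry, giving rank 1.

1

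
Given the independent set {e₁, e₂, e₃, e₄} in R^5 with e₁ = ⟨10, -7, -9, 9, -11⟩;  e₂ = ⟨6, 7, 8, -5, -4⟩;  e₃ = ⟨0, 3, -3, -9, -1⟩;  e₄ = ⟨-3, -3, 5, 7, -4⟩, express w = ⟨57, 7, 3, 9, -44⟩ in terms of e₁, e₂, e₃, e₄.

w = 3e₁ + 4e₂ - e₃ - e₄

Since e₁, e₂, e₃, e₄ are independent, the coefficients expressing w are uniquely determined by a linear system.
Back-substitution yields (c₁, …, c₄) = (3, 4, -1, -1).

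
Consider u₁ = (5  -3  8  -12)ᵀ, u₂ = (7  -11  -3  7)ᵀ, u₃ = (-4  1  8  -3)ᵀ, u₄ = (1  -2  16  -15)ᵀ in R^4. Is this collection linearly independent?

Row-reduce the matrix whose columns are u₁, u₂, u₃, u₄.
The reduction yields 3 nonzero rows, so the rank is 3.
Since rank 3 < 4, the set is linearly dependent.

linearly dependent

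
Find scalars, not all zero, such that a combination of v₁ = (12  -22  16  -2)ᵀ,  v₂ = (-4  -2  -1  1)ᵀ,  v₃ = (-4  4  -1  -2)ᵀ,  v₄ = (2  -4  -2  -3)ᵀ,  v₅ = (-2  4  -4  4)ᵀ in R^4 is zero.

v₁ - v₂ + 3v₃ + v₄ + 3v₅ = 0

Solve the homogeneous system with v₁, v₂, v₃, v₄, v₅ as columns by row-reducing the coefficient matrix.
One solution (up to scaling) is (1, -1, 3, 1, 3).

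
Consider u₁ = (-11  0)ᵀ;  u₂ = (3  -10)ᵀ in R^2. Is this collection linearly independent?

linearly independent

Place the vectors as rows of a 2×2 matrix and reduce to echelon form.
The reduction yields 2 nonzero rows, so the rank is 2.
Since rank = 2 (the number of vectors), the set is linearly independent.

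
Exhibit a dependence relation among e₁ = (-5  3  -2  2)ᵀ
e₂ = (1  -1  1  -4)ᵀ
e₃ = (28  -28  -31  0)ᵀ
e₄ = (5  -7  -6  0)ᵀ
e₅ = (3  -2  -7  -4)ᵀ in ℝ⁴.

2e₁ + 3e₂ + e₃ - 3e₄ - 2e₅ = 0

Row-reduce the matrix with e₁, e₂, e₃, e₄, e₅ as columns; the null space gives the coefficients.
One solution (up to scaling) is (2, 3, 1, -3, -2).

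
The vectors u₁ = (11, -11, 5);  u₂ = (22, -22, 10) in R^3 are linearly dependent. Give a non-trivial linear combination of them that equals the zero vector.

2u₁ - u₂ = 0

Write the vectors as columns of a matrix and find a nonzero vector in its null space.
One solution (up to scaling) is (2, -1).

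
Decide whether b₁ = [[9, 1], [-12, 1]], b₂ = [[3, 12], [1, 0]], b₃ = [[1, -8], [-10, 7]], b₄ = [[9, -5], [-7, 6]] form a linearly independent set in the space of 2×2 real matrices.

Take coordinates with respect to the standard basis {E₁₁, E₁₂, E₂₁, E₂₂}.
Row-reduce the matrix whose columns are b₁, b₂, b₃, b₄.
The reduction yields 4 nonzero rows, so the rank is 4.
Since rank = 4 (the number of vectors), the set is linearly independent.

linearly independent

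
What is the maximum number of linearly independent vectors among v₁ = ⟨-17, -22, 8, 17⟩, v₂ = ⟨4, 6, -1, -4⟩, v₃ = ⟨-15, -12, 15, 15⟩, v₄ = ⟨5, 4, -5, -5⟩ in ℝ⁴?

Form the matrix with v₁, v₂, v₃, v₄ as columns and reduce.
The echelon form has 2 nonzero rows, so the rank is 2.

2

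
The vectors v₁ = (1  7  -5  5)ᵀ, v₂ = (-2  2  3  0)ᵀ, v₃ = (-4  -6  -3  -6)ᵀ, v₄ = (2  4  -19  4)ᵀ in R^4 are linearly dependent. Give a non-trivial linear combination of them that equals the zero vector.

Row-reduce the matrix with v₁, v₂, v₃, v₄ as columns; the null space gives the coefficients.
A generator of the null space is (2, -2, 1, -1).

2v₁ - 2v₂ + v₃ - v₄ = 0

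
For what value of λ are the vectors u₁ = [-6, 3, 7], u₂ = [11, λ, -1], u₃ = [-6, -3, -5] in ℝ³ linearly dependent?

λ = 5/12

The set is linearly dependent precisely when det[u₁; u₂; u₃] = 0.
Expanding, det = 72*λ - 30.
This vanishes exactly when λ = 5/12.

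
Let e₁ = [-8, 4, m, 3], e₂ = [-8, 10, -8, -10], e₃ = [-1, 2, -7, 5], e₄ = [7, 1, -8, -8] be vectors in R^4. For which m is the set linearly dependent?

The vectors are dependent exactly when the determinant of the matrix with rows e₁, e₂, e₃, e₄ vanishes.
The determinant works out to 588*m + 294.
This vanishes exactly when m = -1/2.

m = -1/2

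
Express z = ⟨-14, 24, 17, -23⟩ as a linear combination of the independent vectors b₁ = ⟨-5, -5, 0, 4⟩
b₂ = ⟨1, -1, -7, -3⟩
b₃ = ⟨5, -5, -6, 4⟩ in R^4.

z = -b₁ + b₂ - 4b₃

Solve the system with b₁, b₂, b₃ as columns and z as the right-hand side.
Back-substitution yields (c₁, c₂, c₃) = (-1, 1, -4).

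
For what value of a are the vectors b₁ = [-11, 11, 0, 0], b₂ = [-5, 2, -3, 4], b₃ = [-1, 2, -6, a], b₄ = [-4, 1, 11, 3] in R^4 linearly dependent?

a = -5/6

Dependence holds iff the 4×4 matrix [b₁ b₂ b₃ b₄] is singular.
Cofactor expansion gives det = -462*a - 385.
Setting this to zero gives a = -5/6.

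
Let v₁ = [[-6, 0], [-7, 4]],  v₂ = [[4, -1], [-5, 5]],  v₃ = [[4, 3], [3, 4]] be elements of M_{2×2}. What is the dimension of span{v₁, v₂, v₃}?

3

Use coordinates relative to {E₁₁, E₁₂, E₂₁, E₂₂}.
Apply Gaussian elimination to the matrix whose rows are v₁, v₂, v₃.
There are 3 pivot columns, so rank = 3.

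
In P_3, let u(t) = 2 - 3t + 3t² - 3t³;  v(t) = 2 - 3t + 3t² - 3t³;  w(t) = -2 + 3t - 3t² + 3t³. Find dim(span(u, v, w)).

1

Use coordinates relative to {1, t, …, t³}.
Form the matrix with u, v, w as columns and reduce.
Reduction leaves 1 leading entry, giving rank 1.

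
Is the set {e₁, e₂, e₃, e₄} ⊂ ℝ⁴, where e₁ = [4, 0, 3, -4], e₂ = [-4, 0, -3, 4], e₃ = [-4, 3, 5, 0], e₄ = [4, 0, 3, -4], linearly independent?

Two of the vectors are equal, giving an immediate dependence.

linearly dependent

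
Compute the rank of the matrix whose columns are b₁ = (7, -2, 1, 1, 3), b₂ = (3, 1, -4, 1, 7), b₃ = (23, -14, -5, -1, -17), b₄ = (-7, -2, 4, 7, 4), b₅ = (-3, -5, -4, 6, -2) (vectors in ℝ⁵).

Form the matrix with b₁, b₂, b₃, b₄, b₅ as columns and reduce.
Exactly 4 pivots survive; hence the rank is 4.

rank 4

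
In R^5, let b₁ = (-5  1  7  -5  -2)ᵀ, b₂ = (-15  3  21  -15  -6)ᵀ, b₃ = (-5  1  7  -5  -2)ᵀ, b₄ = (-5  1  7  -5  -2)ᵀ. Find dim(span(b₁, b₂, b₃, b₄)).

1

Row-reduce the 4×5 matrix with these as rows.
There is 1 pivot column, so rank = 1.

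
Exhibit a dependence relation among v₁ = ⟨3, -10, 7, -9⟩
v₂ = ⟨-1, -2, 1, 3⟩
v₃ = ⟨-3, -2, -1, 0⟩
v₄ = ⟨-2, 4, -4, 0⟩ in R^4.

v₁ + 3v₂ - 2v₃ + 3v₄ = 0

Solve the homogeneous system with v₁, v₂, v₃, v₄ as columns by row-reducing the coefficient matrix.
One solution (up to scaling) is (1, 3, -2, 3).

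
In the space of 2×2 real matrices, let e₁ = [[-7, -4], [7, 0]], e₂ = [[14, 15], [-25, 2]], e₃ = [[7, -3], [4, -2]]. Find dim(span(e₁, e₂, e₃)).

Represent each element by its coordinate vector in ℝ⁴.
Row-reduce the 3×4 matrix with these as rows.
Exactly 2 pivots survive; hence the rank is 2.

2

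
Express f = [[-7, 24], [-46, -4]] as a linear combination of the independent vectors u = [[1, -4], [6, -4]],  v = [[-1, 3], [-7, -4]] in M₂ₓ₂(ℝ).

f = -3u + 4v

Identify each element with its coordinate vector in ℝ⁴ via {E₁₁, E₁₂, E₂₁, E₂₂}.
Set up the augmented matrix [u | v | f] and row-reduce.
Row-reducing the augmented matrix gives the unique coefficients (c₁, c₂) = (-3, 4).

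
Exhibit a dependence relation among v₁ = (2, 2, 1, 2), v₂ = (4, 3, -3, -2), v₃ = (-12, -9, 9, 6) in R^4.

3v₂ + v₃ = 0

Write the vectors as columns of a matrix and find a nonzero vector in its null space.
One solution (up to scaling) is (0, 3, 1).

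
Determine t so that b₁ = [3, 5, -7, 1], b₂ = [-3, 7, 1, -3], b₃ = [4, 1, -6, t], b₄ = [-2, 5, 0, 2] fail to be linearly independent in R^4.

t = -16/9

Dependence holds iff the 4×4 matrix [b₁ b₂ b₃ b₄] is singular.
The determinant works out to 18*t + 32.
Solving 18*t + 32 = 0 yields t = -16/9.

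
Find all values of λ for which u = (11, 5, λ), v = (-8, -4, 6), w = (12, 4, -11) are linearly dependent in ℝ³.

The vectors are dependent exactly when the determinant of the matrix with rows u, v, w vanishes.
The determinant works out to 16*λ + 140.
This vanishes exactly when λ = -35/4.

λ = -35/4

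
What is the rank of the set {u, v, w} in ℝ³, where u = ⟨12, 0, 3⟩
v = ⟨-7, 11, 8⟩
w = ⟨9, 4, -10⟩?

Put the 3×3 matrix [u|v|w] into echelon form.
There are 3 pivot columns, so rank = 3.

rank 3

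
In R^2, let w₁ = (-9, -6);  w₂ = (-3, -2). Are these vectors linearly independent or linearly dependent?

One vector is a scalar multiple of another, so the set is dependent.

linearly dependent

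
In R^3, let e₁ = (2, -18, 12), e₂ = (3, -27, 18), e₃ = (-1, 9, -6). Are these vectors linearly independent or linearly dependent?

linearly dependent

One vector is a scalar multiple of another, so the set is dependent.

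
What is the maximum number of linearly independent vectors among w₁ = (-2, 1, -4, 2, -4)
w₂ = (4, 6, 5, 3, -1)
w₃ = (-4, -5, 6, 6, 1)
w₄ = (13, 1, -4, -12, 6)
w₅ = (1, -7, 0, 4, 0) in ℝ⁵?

Apply Gaussian elimination to the matrix whose rows are w₁, w₂, w₃, w₄, w₅.
Reduction leaves 4 leading entries, giving rank 4.

4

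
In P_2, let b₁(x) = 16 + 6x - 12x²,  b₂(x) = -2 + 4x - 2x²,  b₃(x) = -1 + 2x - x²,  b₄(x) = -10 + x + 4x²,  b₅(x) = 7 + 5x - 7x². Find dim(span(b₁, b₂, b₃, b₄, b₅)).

2

Use coordinates relative to {1, x, x²}.
Row-reduce the 5×3 matrix with these as rows.
The echelon form has 2 nonzero rows, so the rank is 2.
(With 5 elements in a 3-dimensional space the rank is at most 3.)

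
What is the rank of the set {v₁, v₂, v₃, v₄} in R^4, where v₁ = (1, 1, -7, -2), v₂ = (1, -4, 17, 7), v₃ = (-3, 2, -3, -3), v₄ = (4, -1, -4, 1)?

rank 2

Row-reduce the 4×4 matrix with these as rows.
Reduction leaves 2 leading entries, giving rank 2.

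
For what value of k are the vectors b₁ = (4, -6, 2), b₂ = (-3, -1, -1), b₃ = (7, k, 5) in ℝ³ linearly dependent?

k = -27

Dependence holds iff the 3×3 matrix [b₁ b₂ b₃] is singular.
Expanding, det = -2*k - 54.
This vanishes exactly when k = -27.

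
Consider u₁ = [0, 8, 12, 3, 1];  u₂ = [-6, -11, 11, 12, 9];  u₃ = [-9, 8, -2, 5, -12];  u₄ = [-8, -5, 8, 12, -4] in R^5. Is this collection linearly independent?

Row-reduce the matrix whose columns are u₁, u₂, u₃, u₄.
The reduction yields 4 nonzero rows, so the rank is 4.
Since rank = 4 (the number of vectors), the set is linearly independent.

linearly independent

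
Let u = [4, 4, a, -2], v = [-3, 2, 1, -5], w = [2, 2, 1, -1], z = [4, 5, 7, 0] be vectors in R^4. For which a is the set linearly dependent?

a = 2

The set is linearly dependent precisely when det[u; v; w; z] = 0.
Cofactor expansion gives det = 66 - 33*a.
This vanishes exactly when a = 2.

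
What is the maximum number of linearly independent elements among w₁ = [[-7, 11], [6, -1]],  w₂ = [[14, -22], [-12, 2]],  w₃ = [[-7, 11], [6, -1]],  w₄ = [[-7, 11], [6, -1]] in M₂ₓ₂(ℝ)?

1

Pass to coordinate vectors with respect to the basis {E₁₁, E₁₂, E₂₁, E₂₂}.
Apply Gaussian elimination to the matrix whose rows are w₁, w₂, w₃, w₄.
The echelon form has 1 nonzero row, so the rank is 1.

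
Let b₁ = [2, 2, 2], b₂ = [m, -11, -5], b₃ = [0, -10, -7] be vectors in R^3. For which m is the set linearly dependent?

Dependence holds iff the 3×3 matrix [b₁ b₂ b₃] is singular.
Expanding, det = 54 - 6*m.
Setting this to zero gives m = 9.

m = 9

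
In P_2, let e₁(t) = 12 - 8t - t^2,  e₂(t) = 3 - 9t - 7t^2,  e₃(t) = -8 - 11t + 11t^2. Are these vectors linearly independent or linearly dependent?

Write each element as a coordinate vector in ℝ³ using {1, t, t^2}.
Row-reduce the matrix whose columns are e₁, e₂, e₃.
The reduction yields 3 nonzero rows, so the rank is 3.
Since rank = 3 (the number of vectors), the set is linearly independent.

linearly independent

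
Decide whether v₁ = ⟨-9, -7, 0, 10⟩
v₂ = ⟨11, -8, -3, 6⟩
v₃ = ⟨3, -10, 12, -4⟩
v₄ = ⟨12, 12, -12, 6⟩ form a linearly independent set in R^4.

linearly independent

Place the vectors as rows of a 4×4 matrix and reduce to echelon form.
The reduction yields 4 nonzero rows, so the rank is 4.
Since rank = 4 (the number of vectors), the set is linearly independent.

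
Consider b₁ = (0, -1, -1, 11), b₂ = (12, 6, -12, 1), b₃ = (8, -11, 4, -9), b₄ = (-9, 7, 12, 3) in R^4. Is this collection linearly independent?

linearly independent

Form the 4×4 matrix with these as columns; its determinant is 24385.
A nonzero determinant means the columns are linearly independent.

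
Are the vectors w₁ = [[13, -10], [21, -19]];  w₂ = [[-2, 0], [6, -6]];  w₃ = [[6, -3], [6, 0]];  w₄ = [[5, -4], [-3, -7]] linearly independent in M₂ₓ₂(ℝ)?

linearly dependent

Write each element as a coordinate vector in ℝ⁴ using {E₁₁, E₁₂, E₂₁, E₂₂}.
Form the 4×4 matrix with these as columns; its determinant is 0.
A zero determinant means the columns are linearly dependent.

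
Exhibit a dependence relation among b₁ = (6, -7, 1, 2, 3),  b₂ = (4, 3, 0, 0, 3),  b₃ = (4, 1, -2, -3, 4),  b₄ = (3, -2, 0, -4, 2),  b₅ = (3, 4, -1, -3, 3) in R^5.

Row-reduce the matrix with b₁, b₂, b₃, b₄, b₅ as columns; the null space gives the coefficients.
A generator of the null space is (1, -2, -1, -1, 3).

b₁ - 2b₂ - b₃ - b₄ + 3b₅ = 0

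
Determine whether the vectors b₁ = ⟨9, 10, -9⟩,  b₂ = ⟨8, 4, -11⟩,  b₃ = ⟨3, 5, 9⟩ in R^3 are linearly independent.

Form the 3×3 matrix with these as columns; its determinant is -483.
A nonzero determinant means the columns are linearly independent.

linearly independent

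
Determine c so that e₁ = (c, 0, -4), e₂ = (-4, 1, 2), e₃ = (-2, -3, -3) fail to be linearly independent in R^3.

c = 56/3

The vectors are dependent exactly when the determinant of the matrix with rows e₁, e₂, e₃ vanishes.
The determinant works out to 3*c - 56.
This vanishes exactly when c = 56/3.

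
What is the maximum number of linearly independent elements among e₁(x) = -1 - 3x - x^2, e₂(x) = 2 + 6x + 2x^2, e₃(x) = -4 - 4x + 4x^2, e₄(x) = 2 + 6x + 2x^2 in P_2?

2

Use coordinates relative to {1, x, x^2}.
Apply Gaussian elimination to the matrix whose rows are e₁, e₂, e₃, e₄.
Reduction leaves 2 leading entries, giving rank 2.
(With 4 elements in a 3-dimensional space the rank is at most 3.)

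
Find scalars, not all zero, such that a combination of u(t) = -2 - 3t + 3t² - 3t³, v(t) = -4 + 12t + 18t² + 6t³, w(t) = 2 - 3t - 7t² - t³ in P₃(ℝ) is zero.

Take coordinates with respect to {1, t, …, t³}.
Write the vectors as columns of a matrix and find a nonzero vector in its null space.
A generator of the null space is (1, 1, 3).

u + v + 3w = 0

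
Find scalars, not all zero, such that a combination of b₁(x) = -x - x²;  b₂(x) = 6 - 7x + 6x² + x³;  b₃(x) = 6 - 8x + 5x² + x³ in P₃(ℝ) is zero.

b₁ + b₂ - b₃ = 0

Take coordinates with respect to {1, x, …, x³}.
Write the vectors as columns of a matrix and find a nonzero vector in its null space.
The free variable yields coefficients (1, 1, -1) (any nonzero multiple also works).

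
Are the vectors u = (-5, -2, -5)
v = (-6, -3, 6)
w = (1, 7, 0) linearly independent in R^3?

Form the 3×3 matrix with these as columns; its determinant is 393.
A nonzero determinant means the columns are linearly independent.

linearly independent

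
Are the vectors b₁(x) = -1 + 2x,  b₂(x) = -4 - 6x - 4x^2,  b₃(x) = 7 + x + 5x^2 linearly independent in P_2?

linearly independent

Write each element as a coordinate vector in ℝ³ using {1, x, x^2}.
Row-reduce the matrix whose columns are b₁, b₂, b₃.
The reduction yields 3 nonzero rows, so the rank is 3.
Since rank = 3 (the number of vectors), the set is linearly independent.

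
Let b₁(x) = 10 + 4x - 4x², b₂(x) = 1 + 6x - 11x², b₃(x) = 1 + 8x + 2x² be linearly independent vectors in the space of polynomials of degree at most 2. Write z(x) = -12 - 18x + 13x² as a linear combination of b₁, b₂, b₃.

z = -b₁ - b₂ - b₃

Work in coordinates with respect to the standard basis {1, x, x²}.
Set up the augmented matrix [b₁ | b₂ | b₃ | z] and row-reduce.
Row-reducing the augmented matrix gives the unique coefficients (α₁, α₂, α₃) = (-1, -1, -1).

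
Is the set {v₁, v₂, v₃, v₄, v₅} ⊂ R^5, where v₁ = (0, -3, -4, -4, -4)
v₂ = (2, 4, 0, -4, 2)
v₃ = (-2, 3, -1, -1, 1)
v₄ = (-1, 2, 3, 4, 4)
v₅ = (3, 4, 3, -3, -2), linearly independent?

linearly independent

Row-reduce the matrix whose columns are v₁, v₂, v₃, v₄, v₅.
The reduction yields 5 nonzero rows, so the rank is 5.
Since rank = 5 (the number of vectors), the set is linearly independent.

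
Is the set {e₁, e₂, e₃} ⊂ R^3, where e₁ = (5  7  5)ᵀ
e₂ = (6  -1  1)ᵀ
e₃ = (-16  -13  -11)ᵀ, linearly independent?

Form the 3×3 matrix with these as columns; its determinant is 0.
A zero determinant means the columns are linearly dependent.
Indeed 2e₁ + e₂ + e₃ = 0.

linearly dependent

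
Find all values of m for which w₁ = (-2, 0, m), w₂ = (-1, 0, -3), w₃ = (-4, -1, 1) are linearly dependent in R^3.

Place the vectors as rows of a 3×3 matrix; dependence ⇔ determinant zero.
Expanding, det = m + 6.
This vanishes exactly when m = -6.

m = -6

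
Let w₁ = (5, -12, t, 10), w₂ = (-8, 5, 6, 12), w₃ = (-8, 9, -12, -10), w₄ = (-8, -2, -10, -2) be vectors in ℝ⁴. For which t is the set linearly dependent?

Place the vectors as rows of a 4×4 matrix; dependence ⇔ determinant zero.
The determinant works out to 1680*t - 13200.
Setting this to zero gives t = 55/7.

t = 55/7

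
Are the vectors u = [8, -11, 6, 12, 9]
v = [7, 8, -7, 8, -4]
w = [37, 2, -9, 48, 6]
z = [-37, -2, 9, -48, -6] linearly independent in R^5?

Place the vectors as rows of a 4×5 matrix and reduce to echelon form.
The reduction yields 2 nonzero rows, so the rank is 2.
Since rank 2 < 4, the set is linearly dependent.
Indeed 2u + 3v - w = 0.

linearly dependent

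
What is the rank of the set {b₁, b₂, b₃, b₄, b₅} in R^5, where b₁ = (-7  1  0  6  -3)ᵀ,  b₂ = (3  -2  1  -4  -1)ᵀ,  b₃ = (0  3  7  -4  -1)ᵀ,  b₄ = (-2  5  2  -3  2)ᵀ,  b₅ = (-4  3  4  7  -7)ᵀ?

rank 5

Row-reduce the 5×5 matrix with these as rows.
There are 5 pivot columns, so rank = 5.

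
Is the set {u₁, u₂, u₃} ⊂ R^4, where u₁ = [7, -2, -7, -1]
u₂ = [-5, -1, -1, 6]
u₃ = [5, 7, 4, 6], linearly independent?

Place the vectors as rows of a 3×4 matrix and reduce to echelon form.
The reduction yields 3 nonzero rows, so the rank is 3.
Since rank = 3 (the number of vectors), the set is linearly independent.

linearly independent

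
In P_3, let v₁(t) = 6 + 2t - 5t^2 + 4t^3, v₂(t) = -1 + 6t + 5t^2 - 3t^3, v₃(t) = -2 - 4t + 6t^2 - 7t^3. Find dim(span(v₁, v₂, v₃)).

dim = 3

Pass to coordinate vectors with respect to the basis {1, t, …, t^3}.
Apply Gaussian elimination to the matrix whose rows are v₁, v₂, v₃.
Exactly 3 pivots survive; hence the rank is 3.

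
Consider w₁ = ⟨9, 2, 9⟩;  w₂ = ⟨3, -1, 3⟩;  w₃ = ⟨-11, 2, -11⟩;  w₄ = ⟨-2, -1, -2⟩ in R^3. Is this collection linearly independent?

There are 4 vectors in a 3-dimensional space, so they cannot be linearly independent.

linearly dependent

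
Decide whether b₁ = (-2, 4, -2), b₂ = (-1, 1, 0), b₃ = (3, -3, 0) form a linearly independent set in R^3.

linearly dependent

One vector is a scalar multiple of another, so the set is dependent.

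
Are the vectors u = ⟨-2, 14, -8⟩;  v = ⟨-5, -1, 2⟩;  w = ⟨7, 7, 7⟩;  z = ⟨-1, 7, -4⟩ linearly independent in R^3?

There are 4 vectors in a 3-dimensional space, so they cannot be linearly independent.

linearly dependent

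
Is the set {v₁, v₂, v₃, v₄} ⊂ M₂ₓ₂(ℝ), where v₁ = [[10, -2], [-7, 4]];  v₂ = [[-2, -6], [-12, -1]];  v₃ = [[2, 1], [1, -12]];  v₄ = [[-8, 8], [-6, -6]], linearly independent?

linearly independent

Write each element as a coordinate vector in ℝ⁴ using {E₁₁, E₁₂, E₂₁, E₂₂}.
Form the 4×4 matrix with these as columns; its determinant is 20448.
A nonzero determinant means the columns are linearly independent.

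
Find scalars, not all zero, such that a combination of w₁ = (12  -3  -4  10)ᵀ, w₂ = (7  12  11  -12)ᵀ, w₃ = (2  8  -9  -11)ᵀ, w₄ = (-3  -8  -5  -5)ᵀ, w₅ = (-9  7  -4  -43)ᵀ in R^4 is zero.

w₁ - w₂ - w₃ - 2w₄ + w₅ = 0

Row-reduce the matrix with w₁, w₂, w₃, w₄, w₅ as columns; the null space gives the coefficients.
The free variable yields coefficients (1, -1, -1, -2, 1) (any nonzero multiple also works).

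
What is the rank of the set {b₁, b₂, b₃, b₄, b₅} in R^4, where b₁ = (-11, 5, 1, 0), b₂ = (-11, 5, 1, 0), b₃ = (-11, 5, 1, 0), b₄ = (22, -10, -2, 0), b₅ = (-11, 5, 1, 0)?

Apply Gaussian elimination to the matrix whose rows are b₁, b₂, b₃, b₄, b₅.
Exactly 1 pivot survives; hence the rank is 1.
(With 5 elements in a 4-dimensional space the rank is at most 4.)

rank 1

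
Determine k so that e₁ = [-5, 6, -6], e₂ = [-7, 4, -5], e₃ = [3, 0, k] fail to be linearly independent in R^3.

k = 9/11

Place the vectors as rows of a 3×3 matrix; dependence ⇔ determinant zero.
Cofactor expansion gives det = 22*k - 18.
This vanishes exactly when k = 9/11.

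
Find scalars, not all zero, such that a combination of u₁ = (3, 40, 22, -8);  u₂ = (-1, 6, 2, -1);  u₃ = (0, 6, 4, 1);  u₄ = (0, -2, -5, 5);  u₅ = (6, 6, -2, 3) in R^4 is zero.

u₁ - 3u₂ - 2u₃ + 2u₄ - u₅ = 0

Set up α₁u₁ + … + α₅u₅ = 0 and solve the homogeneous system.
One solution (up to scaling) is (1, -3, -2, 2, -1).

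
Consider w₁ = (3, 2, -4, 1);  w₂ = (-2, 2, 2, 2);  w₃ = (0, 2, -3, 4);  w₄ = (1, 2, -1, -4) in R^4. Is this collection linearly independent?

linearly independent

Place the vectors as rows of a 4×4 matrix and reduce to echelon form.
The reduction yields 4 nonzero rows, so the rank is 4.
Since rank = 4 (the number of vectors), the set is linearly independent.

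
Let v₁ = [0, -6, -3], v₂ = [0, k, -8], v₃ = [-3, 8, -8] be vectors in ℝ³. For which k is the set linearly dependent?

k = -16

The vectors are dependent exactly when the determinant of the matrix with rows v₁, v₂, v₃ vanishes.
Expanding, det = -9*k - 144.
Setting this to zero gives k = -16.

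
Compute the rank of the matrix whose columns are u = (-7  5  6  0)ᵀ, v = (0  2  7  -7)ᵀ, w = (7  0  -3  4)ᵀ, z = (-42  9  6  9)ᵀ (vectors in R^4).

Form the matrix with u, v, w, z as columns and reduce.
Reduction leaves 3 leading entries, giving rank 3.

rank 3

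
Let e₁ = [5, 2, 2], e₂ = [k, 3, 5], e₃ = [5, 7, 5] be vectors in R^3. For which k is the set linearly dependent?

k = 20

The vectors are dependent exactly when the determinant of the matrix with rows e₁, e₂, e₃ vanishes.
The determinant works out to 4*k - 80.
Solving 4*k - 80 = 0 yields k = 20.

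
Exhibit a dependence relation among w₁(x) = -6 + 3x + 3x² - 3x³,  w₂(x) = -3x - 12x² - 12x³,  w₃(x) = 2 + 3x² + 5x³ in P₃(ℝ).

Write each element as a vector in ℝ⁴ using {1, x, …, x³}.
Set up α₁w₁ + … + α₃w₃ = 0 and solve the homogeneous system.
A generator of the null space is (1, 1, 3).

w₁ + w₂ + 3w₃ = 0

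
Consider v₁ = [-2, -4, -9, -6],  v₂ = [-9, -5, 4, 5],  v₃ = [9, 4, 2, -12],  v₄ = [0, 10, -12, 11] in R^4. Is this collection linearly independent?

linearly independent

Place the vectors as rows of a 4×4 matrix and reduce to echelon form.
The reduction yields 4 nonzero rows, so the rank is 4.
Since rank = 4 (the number of vectors), the set is linearly independent.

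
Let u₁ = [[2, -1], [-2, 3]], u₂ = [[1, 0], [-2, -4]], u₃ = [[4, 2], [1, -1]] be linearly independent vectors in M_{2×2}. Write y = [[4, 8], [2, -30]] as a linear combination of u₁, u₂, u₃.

Take coordinate vectors relative to {E₁₁, E₁₂, E₂₁, E₂₂}.
Set up the augmented matrix [u₁ | u₂ | u₃ | y] and row-reduce.
Row-reducing the augmented matrix gives the unique coefficients (a₁, a₂, a₃) = (-4, 4, 2).

y = -4u₁ + 4u₂ + 2u₃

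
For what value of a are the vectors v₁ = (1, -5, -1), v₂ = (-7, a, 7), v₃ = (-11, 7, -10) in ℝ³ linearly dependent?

Dependence holds iff the 3×3 matrix [v₁ v₂ v₃] is singular.
Cofactor expansion gives det = 735 - 21*a.
Setting this to zero gives a = 35.

a = 35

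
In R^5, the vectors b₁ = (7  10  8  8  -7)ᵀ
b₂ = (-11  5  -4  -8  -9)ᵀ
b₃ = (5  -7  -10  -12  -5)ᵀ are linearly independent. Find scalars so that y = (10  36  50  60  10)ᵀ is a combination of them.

Write y = a₁b₁ + … + a₃b₃ and equate components.
Row-reducing the augmented matrix gives the unique coefficients (a₁, a₂, a₃) = (2, -1, -3).

y = 2b₁ - b₂ - 3b₃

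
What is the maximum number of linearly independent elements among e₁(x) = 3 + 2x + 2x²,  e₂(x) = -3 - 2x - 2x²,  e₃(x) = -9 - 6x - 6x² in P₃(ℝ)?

Represent each element by its coordinate vector in ℝ⁴.
Apply Gaussian elimination to the matrix whose rows are e₁, e₂, e₃.
The echelon form has 1 nonzero row, so the rank is 1.

1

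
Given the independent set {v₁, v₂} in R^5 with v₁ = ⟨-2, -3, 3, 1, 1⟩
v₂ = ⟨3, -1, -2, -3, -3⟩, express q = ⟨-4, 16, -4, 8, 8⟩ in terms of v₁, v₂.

Since v₁, v₂ are independent, the coefficients expressing q are uniquely determined by a linear system.
Back-substitution yields (α₁, α₂) = (-4, -4).

q = -4v₁ - 4v₂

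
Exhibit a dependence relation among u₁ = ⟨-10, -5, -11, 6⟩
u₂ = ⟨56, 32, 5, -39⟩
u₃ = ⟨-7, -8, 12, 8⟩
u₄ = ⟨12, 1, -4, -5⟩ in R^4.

Set up α₁u₁ + … + α₄u₄ = 0 and solve the homogeneous system.
A generator of the null space is (3, 1, 2, -1).

3u₁ + u₂ + 2u₃ - u₄ = 0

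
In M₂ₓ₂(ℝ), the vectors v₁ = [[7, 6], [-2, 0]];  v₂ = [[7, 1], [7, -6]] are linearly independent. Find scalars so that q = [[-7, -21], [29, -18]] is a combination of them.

q = -4v₁ + 3v₂

Take coordinate vectors relative to {E₁₁, E₁₂, E₂₁, E₂₂}.
Write q = α₁v₁ + α₂v₂ and equate components.
Back-substitution yields (α₁, α₂) = (-4, 3).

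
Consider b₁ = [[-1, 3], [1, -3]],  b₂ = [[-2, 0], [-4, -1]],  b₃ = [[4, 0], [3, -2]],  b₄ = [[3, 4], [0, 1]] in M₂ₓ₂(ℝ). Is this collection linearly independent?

Write each element as a coordinate vector in ℝ⁴ using {E₁₁, E₁₂, E₂₁, E₂₂}.
Row-reduce the matrix whose columns are b₁, b₂, b₃, b₄.
The reduction yields 4 nonzero rows, so the rank is 4.
Since rank = 4 (the number of vectors), the set is linearly independent.

linearly independent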